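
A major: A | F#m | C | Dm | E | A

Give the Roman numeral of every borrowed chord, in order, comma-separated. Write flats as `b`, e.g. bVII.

bIII, iv

A major has the diatonic set A, Bm, C#m, D, E, F#m, G#dim. A, F#m and E all belong to that set. C (C–E–G) is not: scale degree 3 in A major carries C#m (iii). In A minor the chord on that degree is C, so here it functions as bIII, borrowed from the parallel minor. Dm (D–F–A) doesn't fit — on degree 4 A major would have D (IV). Dm is the degree-4 chord of A minor, so it is the borrowed iv.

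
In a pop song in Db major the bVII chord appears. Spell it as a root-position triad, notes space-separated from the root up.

bVII is built on the lowered scale degree 7. In Db major degree 7 is C; lowered it becomes Cb. Stacking thirds in Db minor on Cb gives Cb–Eb–Gb.

Cb Eb Gb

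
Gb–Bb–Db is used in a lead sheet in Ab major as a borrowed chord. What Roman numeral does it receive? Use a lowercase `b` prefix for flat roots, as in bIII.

In Ab major scale degree 7 is G; Gb is its lowered form, from Ab minor. The diatonic chord on degree 7 would be Gdim (vii°), but Gb–Bb–Db is the major chord from Ab minor. As a borrowed chord it is labeled bVII.

bVII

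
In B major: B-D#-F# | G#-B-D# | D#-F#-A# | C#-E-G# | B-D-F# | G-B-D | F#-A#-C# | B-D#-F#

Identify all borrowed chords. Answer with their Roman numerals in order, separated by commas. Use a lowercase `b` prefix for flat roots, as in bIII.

B major has the diatonic set B, C#m, D#m, E, F#, G#m, A#dim. B–D#–F# = B, G#–B–D# = G#m, D#–F#–A# = D#m, C#–E–G# = C#m and F#–A#–C# = F# are all diatonic. But B–D–F# is foreign: the diatonic I on degree 1 is B, whereas Bm comes from B minor. It is labeled i. G–B–D doesn't fit — on degree 6 B major would have G#m (vi). G is the degree-6 chord of B minor, so it is the borrowed bVI.

i, bVI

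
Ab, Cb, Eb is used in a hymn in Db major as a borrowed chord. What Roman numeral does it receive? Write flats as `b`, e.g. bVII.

Ab is scale degree 5 in Db major. The diatonic chord on degree 5 would be Ab (V), but Ab–Cb–Eb is the minor chord from Db minor. As a borrowed chord it is labeled v.

v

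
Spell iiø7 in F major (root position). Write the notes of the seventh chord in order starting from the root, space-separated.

G Bb Db F

iiø7 is built on scale degree 2, which is G in both F major and its parallel. In F minor the chord on G is G–Bb–Db–F.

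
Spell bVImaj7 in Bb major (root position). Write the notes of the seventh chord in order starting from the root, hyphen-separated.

Gb-Bb-Db-F

bVImaj7 is built on the lowered scale degree 6. In Bb major degree 6 is G; lowered it becomes Gb. Building the major-seventh chord from the parallel minor on Gb: Gb–Bb–Db–F.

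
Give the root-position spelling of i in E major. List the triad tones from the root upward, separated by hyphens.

E-G-B

The root, E, is scale degree 1 — the same note in E major and E minor; only the chord quality changes. Stacking thirds in E minor on E gives E–G–B.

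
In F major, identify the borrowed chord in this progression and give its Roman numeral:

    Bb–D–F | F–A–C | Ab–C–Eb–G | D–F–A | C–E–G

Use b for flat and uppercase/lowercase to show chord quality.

bIIImaj7

In F major the diatonic chords are F, Gm, Am, Bb, C, Dm, Edim. Bb–D–F = Bb, F–A–C = F, D–F–A = Dm and C–E–G = C are all diatonic. Ab–C–Eb–G doesn't fit — on degree 3 F major would have Am (iii). Abmaj7 is the degree-3 chord of F minor, so it is the borrowed bIIImaj7.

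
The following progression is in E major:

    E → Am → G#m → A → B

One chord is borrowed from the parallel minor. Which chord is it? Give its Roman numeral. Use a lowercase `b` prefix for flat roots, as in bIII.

In E major the diatonic chords are E, F#m, G#m, A, B, C#m, D#dim. E, G#m, A and B are all diatonic. Am (A–C–E) is not: scale degree 4 in E major carries A (IV). In E minor the chord on that degree is Am, so here it functions as iv, borrowed from the parallel minor.

iv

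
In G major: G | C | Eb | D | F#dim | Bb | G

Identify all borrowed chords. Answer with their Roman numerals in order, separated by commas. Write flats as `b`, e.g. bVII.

bVI, bIII

The diatonic triads in G major are G, Am, Bm, C, D, Em, F#dim. Of the given chords, G, C, D and F#dim are diatonic. Eb (Eb–G–Bb) doesn't fit — on degree 6 G major would have Em (vi). Eb is the degree-6 chord of G minor, so it is the borrowed bVI. But Bb (Bb–D–F) is foreign: the diatonic iii on degree 3 is Bm, whereas Bb comes from G minor. It is labeled bIII.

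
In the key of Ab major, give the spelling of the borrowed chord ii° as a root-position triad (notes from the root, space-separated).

The root, Bb, is scale degree 2 — the same note in Ab major and Ab minor; only the chord quality changes. In Ab minor the chord on Bb is Bb–Db–Fb.

Bb Db Fb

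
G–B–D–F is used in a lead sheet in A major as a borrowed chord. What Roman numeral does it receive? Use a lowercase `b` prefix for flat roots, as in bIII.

bVII7

In A major scale degree 7 is G#; G is its lowered form, from A minor. Diatonically A major has G#dim (vii°) on that degree; G–B–D–F is instead the dominant-seventh chord native to A minor, so it takes the label bVII7.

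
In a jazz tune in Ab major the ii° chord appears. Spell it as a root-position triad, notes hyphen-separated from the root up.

Bb-Db-Fb

The root, Bb, is scale degree 2 — the same note in Ab major and Ab minor; only the chord quality changes. Building the diminished chord from the parallel minor on Bb: Bb–Db–Fb.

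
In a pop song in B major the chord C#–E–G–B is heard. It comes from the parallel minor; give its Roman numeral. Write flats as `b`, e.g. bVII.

iiø7

C# is scale degree 2 in B major. Diatonically B major has C#m (ii) on that degree; C#–E–G–B is instead the half-diminished-seventh chord native to B minor, so it takes the label iiø7.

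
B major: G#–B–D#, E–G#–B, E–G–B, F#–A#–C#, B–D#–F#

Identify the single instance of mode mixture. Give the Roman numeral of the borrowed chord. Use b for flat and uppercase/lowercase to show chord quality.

iv

In B major the diatonic chords are B, C#m, D#m, E, F#, G#m, A#dim. Of the given chords, G#–B–D# = G#m, E–G#–B = E, F#–A#–C# = F# and B–D#–F# = B are diatonic. E–G–B is not: scale degree 4 in B major carries E (IV). In B minor the chord on that degree is Em, so here it functions as iv, borrowed from the parallel minor.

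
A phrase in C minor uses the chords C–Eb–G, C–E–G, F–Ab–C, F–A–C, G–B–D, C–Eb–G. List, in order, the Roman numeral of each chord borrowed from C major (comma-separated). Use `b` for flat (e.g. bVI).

C minor has the diatonic set Cm, Ddim, Eb, Fm, G, Ab, Bb (with V from harmonic minor). Of the given chords, C–Eb–G = Cm, F–Ab–C = Fm and G–B–D = G are diatonic. C–E–G is not: scale degree 1 in C minor carries Cm (i). In C major the chord on that degree is C, so here it functions as I, borrowed from the parallel major. F–A–C doesn't fit — on degree 4 C minor would have Fm (iv). F is the degree-4 chord of C major, so it is the borrowed IV.

I, IV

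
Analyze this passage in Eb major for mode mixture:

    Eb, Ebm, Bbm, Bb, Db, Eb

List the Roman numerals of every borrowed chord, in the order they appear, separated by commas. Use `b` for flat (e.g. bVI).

The diatonic triads in Eb major are Eb, Fm, Gm, Ab, Bb, Cm, Ddim. Eb and Bb are both diatonic. Ebm (Eb–Gb–Bb) doesn't fit — on degree 1 Eb major would have Eb (I). Ebm is the degree-1 chord of Eb minor, so it is the borrowed i. Bbm (Bb–Db–F) doesn't fit — on degree 5 Eb major would have Bb (V). Bbm is the degree-5 chord of Eb minor, so it is the borrowed v. Db (Db–F–Ab) is not: scale degree 7 in Eb major carries Ddim (vii°). In Eb minor the chord on that degree is Db, so here it functions as bVII, borrowed from the parallel minor.

i, v, bVII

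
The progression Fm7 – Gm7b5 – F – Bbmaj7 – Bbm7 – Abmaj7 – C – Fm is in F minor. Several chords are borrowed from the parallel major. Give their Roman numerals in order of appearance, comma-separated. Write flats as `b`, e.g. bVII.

I, IVmaj7

The diatonic triads in F minor (with V from harmonic minor) are Fm, Gdim, Ab, Bbm, C, Db, Eb. Fm7, Gm7b5, Bbm7, Abmaj7, C and Fm all belong to that set. But F (F–A–C) is foreign: the diatonic i on degree 1 is Fm, whereas F comes from F major. It is labeled I. Bbmaj7 (Bb–D–F–A) doesn't fit — on degree 4 F minor would have Bbm (iv). Bbmaj7 is the degree-4 chord of F major, so it is the borrowed IVmaj7.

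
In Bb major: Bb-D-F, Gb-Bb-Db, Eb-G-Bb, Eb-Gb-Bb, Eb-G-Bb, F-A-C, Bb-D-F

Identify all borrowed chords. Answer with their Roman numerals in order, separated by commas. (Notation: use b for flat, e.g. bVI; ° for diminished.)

bVI, iv

The diatonic triads in Bb major are Bb, Cm, Dm, Eb, F, Gm, Adim. Of the given chords, Bb–D–F = Bb, Eb–G–Bb = Eb and F–A–C = F are diatonic. Gb–Bb–Db is not: scale degree 6 in Bb major carries Gm (vi). In Bb minor the chord on that degree is Gb, so here it functions as bVI, borrowed from the parallel minor. Eb–Gb–Bb doesn't fit — on degree 4 Bb major would have Eb (IV). Ebm is the degree-4 chord of Bb minor, so it is the borrowed iv.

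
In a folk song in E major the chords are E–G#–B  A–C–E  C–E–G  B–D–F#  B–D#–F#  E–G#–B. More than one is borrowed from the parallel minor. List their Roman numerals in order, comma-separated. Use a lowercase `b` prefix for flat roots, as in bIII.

iv, bVI, v

E major has the diatonic set E, F#m, G#m, A, B, C#m, D#dim. E–G#–B = E and B–D#–F# = B are both diatonic. A–C–E is not: scale degree 4 in E major carries A (IV). In E minor the chord on that degree is Am, so here it functions as iv, borrowed from the parallel minor. But C–E–G is foreign: the diatonic vi on degree 6 is C#m, whereas C comes from E minor. It is labeled bVI. B–D–F# is not: scale degree 5 in E major carries B (V). In E minor the chord on that degree is Bm, so here it functions as v, borrowed from the parallel minor.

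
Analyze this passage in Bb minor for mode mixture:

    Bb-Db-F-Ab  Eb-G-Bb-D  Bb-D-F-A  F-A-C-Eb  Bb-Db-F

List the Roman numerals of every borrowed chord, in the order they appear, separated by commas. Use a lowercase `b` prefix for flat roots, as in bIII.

IVmaj7, Imaj7

In Bb minor (with V from harmonic minor) the diatonic chords are Bbm, Cdim, Db, Ebm, F, Gb, Ab. Of the given chords, Bb–Db–F–Ab = Bbm7, F–A–C–Eb = F7 and Bb–Db–F = Bbm are diatonic. Eb–G–Bb–D doesn't fit — on degree 4 Bb minor would have Ebm (iv). Ebmaj7 is the degree-4 chord of Bb major, so it is the borrowed IVmaj7. But Bb–D–F–A is foreign: the diatonic i on degree 1 is Bbm, whereas Bbmaj7 comes from Bb major. It is labeled Imaj7.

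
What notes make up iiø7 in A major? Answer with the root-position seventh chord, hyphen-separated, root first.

B-D-F-A

iiø7 is built on scale degree 2, which is B in both A major and its parallel. In A minor the chord on B is B–D–F–A.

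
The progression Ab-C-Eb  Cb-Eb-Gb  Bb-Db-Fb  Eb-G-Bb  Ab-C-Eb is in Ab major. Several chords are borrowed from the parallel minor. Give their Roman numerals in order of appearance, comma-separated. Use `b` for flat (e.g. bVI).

In Ab major the diatonic chords are Ab, Bbm, Cm, Db, Eb, Fm, Gdim. Of the given chords, Ab–C–Eb = Ab and Eb–G–Bb = Eb are diatonic. Cb–Eb–Gb is not: scale degree 3 in Ab major carries Cm (iii). In Ab minor the chord on that degree is Cb, so here it functions as bIII, borrowed from the parallel minor. But Bb–Db–Fb is foreign: the diatonic ii on degree 2 is Bbm, whereas Bbdim comes from Ab minor. It is labeled ii°.

bIII, ii°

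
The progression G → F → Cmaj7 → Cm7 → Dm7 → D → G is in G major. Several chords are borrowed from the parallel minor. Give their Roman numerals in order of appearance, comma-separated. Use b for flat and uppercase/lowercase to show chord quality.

The diatonic triads in G major are G, Am, Bm, C, D, Em, F#dim. G, Cmaj7 and D are all diatonic. F (F–A–C) is not: scale degree 7 in G major carries F#dim (vii°). In G minor the chord on that degree is F, so here it functions as bVII, borrowed from the parallel minor. Cm7 (C–Eb–G–Bb) is not: scale degree 4 in G major carries C (IV). In G minor the chord on that degree is Cm7, so here it functions as iv7, borrowed from the parallel minor. Dm7 (D–F–A–C) doesn't fit — on degree 5 G major would have D (V). Dm7 is the degree-5 chord of G minor, so it is the borrowed v7.

bVII, iv7, v7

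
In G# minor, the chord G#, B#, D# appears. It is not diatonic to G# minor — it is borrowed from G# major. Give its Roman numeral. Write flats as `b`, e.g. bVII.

The root G# is the diatonic 1st degree of G# minor; the borrowing shows in the chord quality. Diatonically G# minor has G#m (i) on that degree; G#–B#–D# is instead the major chord native to G# major, so it takes the label I.

I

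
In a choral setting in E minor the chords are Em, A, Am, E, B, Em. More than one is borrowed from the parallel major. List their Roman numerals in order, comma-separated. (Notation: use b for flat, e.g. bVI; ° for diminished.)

IV, I

In E minor (with V from harmonic minor) the diatonic chords are Em, F#dim, G, Am, B, C, D. Em, Am and B all belong to that set. But A (A–C#–E) is foreign: the diatonic iv on degree 4 is Am, whereas A comes from E major. It is labeled IV. But E (E–G#–B) is foreign: the diatonic i on degree 1 is Em, whereas E comes from E major. It is labeled I.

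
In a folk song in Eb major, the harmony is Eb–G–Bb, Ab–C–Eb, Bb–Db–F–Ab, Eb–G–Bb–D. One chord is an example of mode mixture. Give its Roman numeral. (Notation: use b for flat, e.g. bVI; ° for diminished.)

v7

In Eb major the diatonic chords are Eb, Fm, Gm, Ab, Bb, Cm, Ddim. Of the given chords, Eb–G–Bb = Eb, Ab–C–Eb = Ab and Eb–G–Bb–D = Ebmaj7 are diatonic. Bb–Db–F–Ab doesn't fit — on degree 5 Eb major would have Bb (V). Bbm7 is the degree-5 chord of Eb minor, so it is the borrowed v7.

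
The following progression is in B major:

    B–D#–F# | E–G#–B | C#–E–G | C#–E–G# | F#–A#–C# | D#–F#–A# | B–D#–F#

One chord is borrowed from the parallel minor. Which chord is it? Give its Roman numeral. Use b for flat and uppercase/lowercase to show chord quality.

In B major the diatonic chords are B, C#m, D#m, E, F#, G#m, A#dim. Of the given chords, B–D#–F# = B, E–G#–B = E, C#–E–G# = C#m, F#–A#–C# = F# and D#–F#–A# = D#m are diatonic. But C#–E–G is foreign: the diatonic ii on degree 2 is C#m, whereas C#dim comes from B minor. It is labeled ii°.

ii°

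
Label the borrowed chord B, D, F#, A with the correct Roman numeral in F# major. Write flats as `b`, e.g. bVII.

iv7

The root B is the diatonic 4th degree of F# major; the borrowing shows in the chord quality. Diatonically F# major has B (IV) on that degree; B–D–F#–A is instead the minor-seventh chord native to F# minor, so it takes the label iv7.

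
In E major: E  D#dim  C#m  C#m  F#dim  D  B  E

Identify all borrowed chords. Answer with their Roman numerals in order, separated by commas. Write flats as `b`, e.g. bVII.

ii°, bVII

In E major the diatonic chords are E, F#m, G#m, A, B, C#m, D#dim. Of the given chords, E, D#dim, C#m and B are diatonic. F#dim (F#–A–C) doesn't fit — on degree 2 E major would have F#m (ii). F#dim is the degree-2 chord of E minor, so it is the borrowed ii°. D (D–F#–A) is not: scale degree 7 in E major carries D#dim (vii°). In E minor the chord on that degree is D, so here it functions as bVII, borrowed from the parallel minor.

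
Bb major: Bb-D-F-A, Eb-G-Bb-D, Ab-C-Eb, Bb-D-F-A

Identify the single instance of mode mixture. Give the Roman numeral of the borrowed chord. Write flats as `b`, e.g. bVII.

bVII

In Bb major the diatonic chords are Bb, Cm, Dm, Eb, F, Gm, Adim. Of the given chords, Bb–D–F–A = Bbmaj7 and Eb–G–Bb–D = Ebmaj7 are diatonic. But Ab–C–Eb is foreign: the diatonic vii° on degree 7 is Adim, whereas Ab comes from Bb minor. It is labeled bVII.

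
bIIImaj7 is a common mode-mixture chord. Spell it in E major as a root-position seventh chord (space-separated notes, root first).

Scale degree 3 in E major is G#. bIIImaj7 uses the lowered form, G, taken from E minor. Building the major-seventh chord from the parallel minor on G: G–B–D–F#.

G B D F#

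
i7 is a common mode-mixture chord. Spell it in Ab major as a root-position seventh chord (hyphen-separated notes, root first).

The root, Ab, is scale degree 1 — the same note in Ab major and Ab minor; only the chord quality changes. In Ab minor the chord on Ab is Ab–Cb–Eb–Gb.

Ab-Cb-Eb-Gb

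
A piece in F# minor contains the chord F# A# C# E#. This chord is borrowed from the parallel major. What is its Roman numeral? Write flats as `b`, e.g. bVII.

Imaj7

F# is scale degree 1 in F# minor. Diatonically F# minor has F#m (i) on that degree; F#–A#–C#–E# is instead the major-seventh chord native to F# major, so it takes the label Imaj7.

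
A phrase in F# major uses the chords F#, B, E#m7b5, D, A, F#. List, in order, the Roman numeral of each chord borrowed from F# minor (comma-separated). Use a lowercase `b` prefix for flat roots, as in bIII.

The diatonic triads in F# major are F#, G#m, A#m, B, C#, D#m, E#dim. Of the given chords, F#, B and E#m7b5 are diatonic. D (D–F#–A) doesn't fit — on degree 6 F# major would have D#m (vi). D is the degree-6 chord of F# minor, so it is the borrowed bVI. But A (A–C#–E) is foreign: the diatonic iii on degree 3 is A#m, whereas A comes from F# minor. It is labeled bIII.

bVI, bIII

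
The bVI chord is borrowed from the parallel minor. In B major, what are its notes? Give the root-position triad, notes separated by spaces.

The root of bVI is the lowered 6th degree: G# becomes G. Stacking thirds in B minor on G gives G–B–D.

G B D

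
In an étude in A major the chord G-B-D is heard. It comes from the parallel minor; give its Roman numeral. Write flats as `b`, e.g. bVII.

bVII

In A major scale degree 7 is G#; G is its lowered form, from A minor. G–B–D is a major chord — the form found in A minor, not the diatonic vii° (G#dim). Borrowed into A major it is written bVII.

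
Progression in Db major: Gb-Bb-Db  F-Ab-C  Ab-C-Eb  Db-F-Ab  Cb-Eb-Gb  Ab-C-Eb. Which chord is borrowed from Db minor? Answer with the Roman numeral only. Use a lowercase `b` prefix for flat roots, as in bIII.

The diatonic triads in Db major are Db, Ebm, Fm, Gb, Ab, Bbm, Cdim. Of the given chords, Gb–Bb–Db = Gb, F–Ab–C = Fm, Ab–C–Eb = Ab and Db–F–Ab = Db are diatonic. Cb–Eb–Gb doesn't fit — on degree 7 Db major would have Cdim (vii°). Cb is the degree-7 chord of Db minor, so it is the borrowed bVII.

bVII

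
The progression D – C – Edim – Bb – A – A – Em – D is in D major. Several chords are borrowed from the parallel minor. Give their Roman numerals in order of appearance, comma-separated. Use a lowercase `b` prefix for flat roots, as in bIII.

D major has the diatonic set D, Em, F#m, G, A, Bm, C#dim. D, A and Em are all diatonic. C (C–E–G) doesn't fit — on degree 7 D major would have C#dim (vii°). C is the degree-7 chord of D minor, so it is the borrowed bVII. Edim (E–G–Bb) doesn't fit — on degree 2 D major would have Em (ii). Edim is the degree-2 chord of D minor, so it is the borrowed ii°. Bb (Bb–D–F) is not: scale degree 6 in D major carries Bm (vi). In D minor the chord on that degree is Bb, so here it functions as bVI, borrowed from the parallel minor.

bVII, ii°, bVI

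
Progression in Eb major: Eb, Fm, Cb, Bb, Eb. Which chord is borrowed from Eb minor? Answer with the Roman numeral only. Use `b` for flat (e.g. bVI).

bVI

Eb major has the diatonic set Eb, Fm, Gm, Ab, Bb, Cm, Ddim. Of the given chords, Eb, Fm and Bb are diatonic. Cb (Cb–Eb–Gb) doesn't fit — on degree 6 Eb major would have Cm (vi). Cb is the degree-6 chord of Eb minor, so it is the borrowed bVI.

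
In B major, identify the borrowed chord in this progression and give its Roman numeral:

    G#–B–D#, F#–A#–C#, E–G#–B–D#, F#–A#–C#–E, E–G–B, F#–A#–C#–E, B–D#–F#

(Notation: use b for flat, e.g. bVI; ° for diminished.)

In B major the diatonic chords are B, C#m, D#m, E, F#, G#m, A#dim. Of the given chords, G#–B–D# = G#m, F#–A#–C# = F#, E–G#–B–D# = Emaj7, F#–A#–C#–E = F#7 and B–D#–F# = B are diatonic. But E–G–B is foreign: the diatonic IV on degree 4 is E, whereas Em comes from B minor. It is labeled iv.

iv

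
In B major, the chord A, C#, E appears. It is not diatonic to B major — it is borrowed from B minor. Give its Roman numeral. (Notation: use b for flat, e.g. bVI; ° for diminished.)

bVII

A is the lowered form of scale degree 7 in B major (the diatonic degree 7 is A#). Diatonically B major has A#dim (vii°) on that degree; A–C#–E is instead the major chord native to B minor, so it takes the label bVII.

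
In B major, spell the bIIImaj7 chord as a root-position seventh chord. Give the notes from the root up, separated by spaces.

bIIImaj7 is built on the lowered scale degree 3. In B major degree 3 is D#; lowered it becomes D. Stacking thirds in B minor on D gives D–F#–A–C#.

D F# A C#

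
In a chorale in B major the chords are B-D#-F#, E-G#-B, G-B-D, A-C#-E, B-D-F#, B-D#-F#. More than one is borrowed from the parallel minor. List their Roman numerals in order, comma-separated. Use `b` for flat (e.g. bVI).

bVI, bVII, i

In B major the diatonic chords are B, C#m, D#m, E, F#, G#m, A#dim. B–D#–F# = B and E–G#–B = E are both diatonic. G–B–D is not: scale degree 6 in B major carries G#m (vi). In B minor the chord on that degree is G, so here it functions as bVI, borrowed from the parallel minor. But A–C#–E is foreign: the diatonic vii° on degree 7 is A#dim, whereas A comes from B minor. It is labeled bVII. B–D–F# is not: scale degree 1 in B major carries B (I). In B minor the chord on that degree is Bm, so here it functions as i, borrowed from the parallel minor.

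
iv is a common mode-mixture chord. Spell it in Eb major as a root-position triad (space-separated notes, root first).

The root, Ab, is scale degree 4 — the same note in Eb major and Eb minor; only the chord quality changes. Stacking thirds in Eb minor on Ab gives Ab–Cb–Eb.

Ab Cb Eb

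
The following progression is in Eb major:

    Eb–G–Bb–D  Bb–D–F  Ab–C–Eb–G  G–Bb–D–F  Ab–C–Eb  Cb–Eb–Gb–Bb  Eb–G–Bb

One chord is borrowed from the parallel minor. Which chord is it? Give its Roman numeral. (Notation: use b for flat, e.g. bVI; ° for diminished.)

bVImaj7

In Eb major the diatonic chords are Eb, Fm, Gm, Ab, Bb, Cm, Ddim. Eb–G–Bb–D = Ebmaj7, Bb–D–F = Bb, Ab–C–Eb–G = Abmaj7, G–Bb–D–F = Gm7, Ab–C–Eb = Ab and Eb–G–Bb = Eb are all diatonic. Cb–Eb–Gb–Bb is not: scale degree 6 in Eb major carries Cm (vi). In Eb minor the chord on that degree is Cbmaj7, so here it functions as bVImaj7, borrowed from the parallel minor.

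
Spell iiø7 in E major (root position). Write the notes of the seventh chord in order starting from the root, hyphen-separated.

The root, F#, is scale degree 2 — the same note in E major and E minor; only the chord quality changes. In E minor the chord on F# is F#–A–C–E.

F#-A-C-E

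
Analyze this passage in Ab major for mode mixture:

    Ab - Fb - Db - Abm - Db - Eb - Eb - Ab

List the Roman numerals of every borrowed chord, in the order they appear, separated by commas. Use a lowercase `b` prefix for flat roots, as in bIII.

In Ab major the diatonic chords are Ab, Bbm, Cm, Db, Eb, Fm, Gdim. Of the given chords, Ab, Db and Eb are diatonic. But Fb (Fb–Ab–Cb) is foreign: the diatonic vi on degree 6 is Fm, whereas Fb comes from Ab minor. It is labeled bVI. Abm (Ab–Cb–Eb) is not: scale degree 1 in Ab major carries Ab (I). In Ab minor the chord on that degree is Abm, so here it functions as i, borrowed from the parallel minor.

bVI, i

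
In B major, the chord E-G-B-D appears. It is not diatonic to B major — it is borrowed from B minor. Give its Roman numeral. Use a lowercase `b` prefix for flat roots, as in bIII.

iv7

The root E is the diatonic 4th degree of B major; the borrowing shows in the chord quality. The diatonic chord on degree 4 would be E (IV), but E–G–B–D is the minor-seventh chord from B minor. As a borrowed chord it is labeled iv7.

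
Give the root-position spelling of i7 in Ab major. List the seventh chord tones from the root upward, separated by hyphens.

i7 is built on scale degree 1, which is Ab in both Ab major and its parallel. In Ab minor the chord on Ab is Ab–Cb–Eb–Gb.

Ab-Cb-Eb-Gb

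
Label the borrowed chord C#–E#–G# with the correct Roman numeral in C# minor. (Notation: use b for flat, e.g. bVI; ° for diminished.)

I

The root C# is the diatonic 1st degree of C# minor; the borrowing shows in the chord quality. The diatonic chord on degree 1 would be C#m (i), but C#–E#–G# is the major chord from C# major. As a borrowed chord it is labeled I.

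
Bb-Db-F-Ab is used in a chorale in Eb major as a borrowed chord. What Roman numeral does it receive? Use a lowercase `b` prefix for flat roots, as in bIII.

Bb is scale degree 5 in Eb major. Diatonically Eb major has Bb (V) on that degree; Bb–Db–F–Ab is instead the minor-seventh chord native to Eb minor, so it takes the label v7.

v7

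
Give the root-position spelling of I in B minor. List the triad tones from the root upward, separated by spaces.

B D# F#

The root, B, is scale degree 1 — the same note in B minor and B major; only the chord quality changes. In B major the chord on B is B–D#–F#.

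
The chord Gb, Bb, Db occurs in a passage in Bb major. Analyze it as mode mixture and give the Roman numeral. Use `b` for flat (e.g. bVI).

bVI

In Bb major scale degree 6 is G; Gb is its lowered form, from Bb minor. Gb–Bb–Db is a major chord — the form found in Bb minor, not the diatonic vi (Gm). Borrowed into Bb major it is written bVI.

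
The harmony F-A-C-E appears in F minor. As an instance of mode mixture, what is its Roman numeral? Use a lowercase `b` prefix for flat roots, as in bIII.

F is scale degree 1 in F minor. F–A–C–E is a major-seventh chord — the form found in F major, not the diatonic i (Fm). Borrowed into F minor it is written Imaj7.

Imaj7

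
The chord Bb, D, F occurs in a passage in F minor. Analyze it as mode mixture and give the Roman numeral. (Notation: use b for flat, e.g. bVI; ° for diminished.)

IV

Bb is scale degree 4 in F minor. Diatonically F minor has Bbm (iv) on that degree; Bb–D–F is instead the major chord native to F major, so it takes the label IV.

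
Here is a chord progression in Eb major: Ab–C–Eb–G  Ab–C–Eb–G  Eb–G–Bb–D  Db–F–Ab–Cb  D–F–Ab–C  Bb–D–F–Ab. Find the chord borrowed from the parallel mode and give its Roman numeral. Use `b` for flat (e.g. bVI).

bVII7

Eb major has the diatonic set Eb, Fm, Gm, Ab, Bb, Cm, Ddim. Ab–C–Eb–G = Abmaj7, Eb–G–Bb–D = Ebmaj7, D–F–Ab–C = Dm7b5 and Bb–D–F–Ab = Bb7 all belong to that set. Db–F–Ab–Cb is not: scale degree 7 in Eb major carries Ddim (vii°). In Eb minor the chord on that degree is Db7, so here it functions as bVII7, borrowed from the parallel minor.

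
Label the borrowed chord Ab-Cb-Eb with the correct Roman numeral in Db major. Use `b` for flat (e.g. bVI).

v

Ab is scale degree 5 in Db major. Diatonically Db major has Ab (V) on that degree; Ab–Cb–Eb is instead the minor chord native to Db minor, so it takes the label v.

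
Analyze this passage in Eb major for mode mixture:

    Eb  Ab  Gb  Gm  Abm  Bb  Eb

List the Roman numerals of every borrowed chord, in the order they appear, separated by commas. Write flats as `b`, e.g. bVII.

Eb major has the diatonic set Eb, Fm, Gm, Ab, Bb, Cm, Ddim. Eb, Ab, Gm and Bb are all diatonic. But Gb (Gb–Bb–Db) is foreign: the diatonic iii on degree 3 is Gm, whereas Gb comes from Eb minor. It is labeled bIII. Abm (Ab–Cb–Eb) is not: scale degree 4 in Eb major carries Ab (IV). In Eb minor the chord on that degree is Abm, so here it functions as iv, borrowed from the parallel minor.

bIII, iv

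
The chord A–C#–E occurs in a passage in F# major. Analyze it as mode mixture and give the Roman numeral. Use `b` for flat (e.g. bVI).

bIII

In F# major scale degree 3 is A#; A is its lowered form, from F# minor. Diatonically F# major has A#m (iii) on that degree; A–C#–E is instead the major chord native to F# minor, so it takes the label bIII.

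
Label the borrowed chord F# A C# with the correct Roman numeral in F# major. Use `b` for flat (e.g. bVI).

i

F# is scale degree 1 in F# major. F#–A–C# is a minor chord — the form found in F# minor, not the diatonic I (F#). Borrowed into F# major it is written i.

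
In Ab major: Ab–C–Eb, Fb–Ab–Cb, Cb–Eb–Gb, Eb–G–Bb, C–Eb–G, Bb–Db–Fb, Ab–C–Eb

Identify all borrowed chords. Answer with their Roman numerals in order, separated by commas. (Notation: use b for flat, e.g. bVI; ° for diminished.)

bVI, bIII, ii°

The diatonic triads in Ab major are Ab, Bbm, Cm, Db, Eb, Fm, Gdim. Of the given chords, Ab–C–Eb = Ab, Eb–G–Bb = Eb and C–Eb–G = Cm are diatonic. But Fb–Ab–Cb is foreign: the diatonic vi on degree 6 is Fm, whereas Fb comes from Ab minor. It is labeled bVI. Cb–Eb–Gb is not: scale degree 3 in Ab major carries Cm (iii). In Ab minor the chord on that degree is Cb, so here it functions as bIII, borrowed from the parallel minor. Bb–Db–Fb doesn't fit — on degree 2 Ab major would have Bbm (ii). Bbdim is the degree-2 chord of Ab minor, so it is the borrowed ii°.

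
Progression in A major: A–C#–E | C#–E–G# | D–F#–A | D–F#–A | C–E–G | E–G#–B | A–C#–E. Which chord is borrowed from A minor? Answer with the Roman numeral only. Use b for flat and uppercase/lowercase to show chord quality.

bIII

A major has the diatonic set A, Bm, C#m, D, E, F#m, G#dim. Of the given chords, A–C#–E = A, C#–E–G# = C#m, D–F#–A = D and E–G#–B = E are diatonic. C–E–G is not: scale degree 3 in A major carries C#m (iii). In A minor the chord on that degree is C, so here it functions as bIII, borrowed from the parallel minor.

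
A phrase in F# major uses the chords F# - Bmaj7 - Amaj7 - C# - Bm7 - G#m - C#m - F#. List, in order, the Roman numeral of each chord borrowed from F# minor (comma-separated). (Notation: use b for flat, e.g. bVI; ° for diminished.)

bIIImaj7, iv7, v

In F# major the diatonic chords are F#, G#m, A#m, B, C#, D#m, E#dim. F#, Bmaj7, C# and G#m all belong to that set. Amaj7 (A–C#–E–G#) doesn't fit — on degree 3 F# major would have A#m (iii). Amaj7 is the degree-3 chord of F# minor, so it is the borrowed bIIImaj7. Bm7 (B–D–F#–A) doesn't fit — on degree 4 F# major would have B (IV). Bm7 is the degree-4 chord of F# minor, so it is the borrowed iv7. C#m (C#–E–G#) is not: scale degree 5 in F# major carries C# (V). In F# minor the chord on that degree is C#m, so here it functions as v, borrowed from the parallel minor.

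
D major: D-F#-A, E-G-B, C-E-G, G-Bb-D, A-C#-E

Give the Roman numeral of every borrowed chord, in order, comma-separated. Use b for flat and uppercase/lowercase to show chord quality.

bVII, iv

In D major the diatonic chords are D, Em, F#m, G, A, Bm, C#dim. Of the given chords, D–F#–A = D, E–G–B = Em and A–C#–E = A are diatonic. C–E–G is not: scale degree 7 in D major carries C#dim (vii°). In D minor the chord on that degree is C, so here it functions as bVII, borrowed from the parallel minor. G–Bb–D doesn't fit — on degree 4 D major would have G (IV). Gm is the degree-4 chord of D minor, so it is the borrowed iv.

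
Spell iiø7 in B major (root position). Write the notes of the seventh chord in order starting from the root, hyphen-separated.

The root, C#, is scale degree 2 — the same note in B major and B minor; only the chord quality changes. Stacking thirds in B minor on C# gives C#–E–G–B.

C#-E-G-B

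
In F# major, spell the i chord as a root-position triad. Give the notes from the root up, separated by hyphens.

F#-A-C#

i is built on scale degree 1, which is F# in both F# major and its parallel. In F# minor the chord on F# is F#–A–C#.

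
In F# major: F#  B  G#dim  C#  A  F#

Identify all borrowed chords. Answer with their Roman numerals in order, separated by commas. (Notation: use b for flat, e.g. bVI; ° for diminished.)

ii°, bIII

F# major has the diatonic set F#, G#m, A#m, B, C#, D#m, E#dim. F#, B and C# are all diatonic. G#dim (G#–B–D) doesn't fit — on degree 2 F# major would have G#m (ii). G#dim is the degree-2 chord of F# minor, so it is the borrowed ii°. But A (A–C#–E) is foreign: the diatonic iii on degree 3 is A#m, whereas A comes from F# minor. It is labeled bIII.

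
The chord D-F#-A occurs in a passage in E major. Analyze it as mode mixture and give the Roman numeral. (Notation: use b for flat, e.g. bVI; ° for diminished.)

The root D is the lowered 7th scale degree — diatonically E major has D# there. Diatonically E major has D#dim (vii°) on that degree; D–F#–A is instead the major chord native to E minor, so it takes the label bVII.

bVII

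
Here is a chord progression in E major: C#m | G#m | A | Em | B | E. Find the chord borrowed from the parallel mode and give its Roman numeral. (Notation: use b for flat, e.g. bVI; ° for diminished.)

i

E major has the diatonic set E, F#m, G#m, A, B, C#m, D#dim. C#m, G#m, A, B and E are all diatonic. Em (E–G–B) is not: scale degree 1 in E major carries E (I). In E minor the chord on that degree is Em, so here it functions as i, borrowed from the parallel minor.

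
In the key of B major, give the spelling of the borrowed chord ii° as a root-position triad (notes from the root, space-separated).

C# E G

ii° is built on scale degree 2, which is C# in both B major and its parallel. In B minor the chord on C# is C#–E–G.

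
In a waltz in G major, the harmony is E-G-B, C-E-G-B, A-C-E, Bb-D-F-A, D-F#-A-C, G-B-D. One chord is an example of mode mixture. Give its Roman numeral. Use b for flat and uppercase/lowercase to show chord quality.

The diatonic triads in G major are G, Am, Bm, C, D, Em, F#dim. E–G–B = Em, C–E–G–B = Cmaj7, A–C–E = Am, D–F#–A–C = D7 and G–B–D = G are all diatonic. Bb–D–F–A is not: scale degree 3 in G major carries Bm (iii). In G minor the chord on that degree is Bbmaj7, so here it functions as bIIImaj7, borrowed from the parallel minor.

bIIImaj7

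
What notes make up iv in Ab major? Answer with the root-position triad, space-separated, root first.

The root, Db, is scale degree 4 — the same note in Ab major and Ab minor; only the chord quality changes. In Ab minor the chord on Db is Db–Fb–Ab.

Db Fb Ab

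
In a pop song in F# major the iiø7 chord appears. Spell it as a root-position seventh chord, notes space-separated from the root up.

G# B D F#

The root, G#, is scale degree 2 — the same note in F# major and F# minor; only the chord quality changes. Stacking thirds in F# minor on G# gives G#–B–D–F#.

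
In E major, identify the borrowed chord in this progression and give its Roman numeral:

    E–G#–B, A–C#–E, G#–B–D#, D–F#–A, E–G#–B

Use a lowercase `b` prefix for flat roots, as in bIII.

The diatonic triads in E major are E, F#m, G#m, A, B, C#m, D#dim. E–G#–B = E, A–C#–E = A and G#–B–D# = G#m are all diatonic. D–F#–A doesn't fit — on degree 7 E major would have D#dim (vii°). D is the degree-7 chord of E minor, so it is the borrowed bVII.

bVII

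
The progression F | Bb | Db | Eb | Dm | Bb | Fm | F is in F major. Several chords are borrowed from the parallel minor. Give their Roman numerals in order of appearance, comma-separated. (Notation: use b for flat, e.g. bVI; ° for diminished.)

The diatonic triads in F major are F, Gm, Am, Bb, C, Dm, Edim. F, Bb and Dm are all diatonic. Db (Db–F–Ab) doesn't fit — on degree 6 F major would have Dm (vi). Db is the degree-6 chord of F minor, so it is the borrowed bVI. But Eb (Eb–G–Bb) is foreign: the diatonic vii° on degree 7 is Edim, whereas Eb comes from F minor. It is labeled bVII. But Fm (F–Ab–C) is foreign: the diatonic I on degree 1 is F, whereas Fm comes from F minor. It is labeled i.

bVI, bVII, i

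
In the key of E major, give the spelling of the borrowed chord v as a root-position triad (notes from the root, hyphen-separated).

v is built on scale degree 5, which is B in both E major and its parallel. Stacking thirds in E minor on B gives B–D–F#.

B-D-F#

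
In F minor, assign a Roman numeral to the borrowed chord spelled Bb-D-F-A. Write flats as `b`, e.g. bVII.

IVmaj7

The root Bb is the diatonic 4th degree of F minor; the borrowing shows in the chord quality. Bb–D–F–A is a major-seventh chord — the form found in F major, not the diatonic iv (Bbm). Borrowed into F minor it is written IVmaj7.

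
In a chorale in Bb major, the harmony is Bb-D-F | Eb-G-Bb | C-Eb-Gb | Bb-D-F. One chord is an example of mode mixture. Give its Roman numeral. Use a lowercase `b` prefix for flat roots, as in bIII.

In Bb major the diatonic chords are Bb, Cm, Dm, Eb, F, Gm, Adim. Bb–D–F = Bb and Eb–G–Bb = Eb both belong to that set. C–Eb–Gb doesn't fit — on degree 2 Bb major would have Cm (ii). Cdim is the degree-2 chord of Bb minor, so it is the borrowed ii°.

ii°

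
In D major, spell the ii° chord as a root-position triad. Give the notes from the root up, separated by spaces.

E G Bb

ii° is built on scale degree 2, which is E in both D major and its parallel. Stacking thirds in D minor on E gives E–G–Bb.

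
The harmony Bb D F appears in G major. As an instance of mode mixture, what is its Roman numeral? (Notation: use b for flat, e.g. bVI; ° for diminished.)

Bb is the lowered form of scale degree 3 in G major (the diatonic degree 3 is B). Diatonically G major has Bm (iii) on that degree; Bb–D–F is instead the major chord native to G minor, so it takes the label bIII.

bIII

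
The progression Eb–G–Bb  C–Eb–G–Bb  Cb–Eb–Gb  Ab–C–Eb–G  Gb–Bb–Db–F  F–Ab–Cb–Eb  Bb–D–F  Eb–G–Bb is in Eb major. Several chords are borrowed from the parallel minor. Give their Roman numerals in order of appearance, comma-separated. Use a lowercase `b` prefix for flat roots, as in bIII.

In Eb major the diatonic chords are Eb, Fm, Gm, Ab, Bb, Cm, Ddim. Eb–G–Bb = Eb, C–Eb–G–Bb = Cm7, Ab–C–Eb–G = Abmaj7 and Bb–D–F = Bb are all diatonic. Cb–Eb–Gb doesn't fit — on degree 6 Eb major would have Cm (vi). Cb is the degree-6 chord of Eb minor, so it is the borrowed bVI. Gb–Bb–Db–F is not: scale degree 3 in Eb major carries Gm (iii). In Eb minor the chord on that degree is Gbmaj7, so here it functions as bIIImaj7, borrowed from the parallel minor. F–Ab–Cb–Eb doesn't fit — on degree 2 Eb major would have Fm (ii). Fm7b5 is the degree-2 chord of Eb minor, so it is the borrowed iiø7.

bVI, bIIImaj7, iiø7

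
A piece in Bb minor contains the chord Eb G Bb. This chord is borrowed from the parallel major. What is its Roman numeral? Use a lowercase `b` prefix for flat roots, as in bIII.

IV

Eb is scale degree 4 in Bb minor. The diatonic chord on degree 4 would be Ebm (iv), but Eb–G–Bb is the major chord from Bb major. As a borrowed chord it is labeled IV.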